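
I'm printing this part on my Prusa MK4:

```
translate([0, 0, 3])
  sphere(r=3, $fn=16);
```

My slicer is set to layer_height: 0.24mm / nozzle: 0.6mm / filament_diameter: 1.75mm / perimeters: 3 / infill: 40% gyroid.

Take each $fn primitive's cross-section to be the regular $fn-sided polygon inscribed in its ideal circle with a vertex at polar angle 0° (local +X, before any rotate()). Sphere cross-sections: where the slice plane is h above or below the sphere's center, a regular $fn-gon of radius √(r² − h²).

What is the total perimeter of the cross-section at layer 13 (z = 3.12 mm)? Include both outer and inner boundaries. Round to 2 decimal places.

18.71 mm

At z = 3.12 mm: the sphere: section is a regular 16-gon, circumradius = √(r²−h²) = √(3²−0.12²) = 2.998 (perimeter = 2·16·2.998·sin(180°/16) = 18.71 mm). Overall, the cross-section is a single solid region. Total boundary length (outer) = 18.71 mm.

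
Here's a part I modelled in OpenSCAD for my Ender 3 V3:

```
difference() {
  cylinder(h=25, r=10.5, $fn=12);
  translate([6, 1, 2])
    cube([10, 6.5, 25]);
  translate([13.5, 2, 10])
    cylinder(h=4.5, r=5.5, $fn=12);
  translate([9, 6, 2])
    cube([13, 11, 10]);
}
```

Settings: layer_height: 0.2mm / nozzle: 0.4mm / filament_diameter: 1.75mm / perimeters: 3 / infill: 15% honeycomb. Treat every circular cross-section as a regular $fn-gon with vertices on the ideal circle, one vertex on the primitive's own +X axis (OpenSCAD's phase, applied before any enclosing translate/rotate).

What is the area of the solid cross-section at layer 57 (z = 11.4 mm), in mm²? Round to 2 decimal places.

At z = 11.4 mm: the cylinder: section is a regular 12-gon, circumradius r=10.5 (area = (12/2)·10.500²·sin(360°/12) = 330.75 mm²); the 10×6.5 cube at (6, 1) contributes its full rectangle (area 65.00 mm²); the r=5.5 cylinder at (13.5, 2) gives a regular 12-gon of circumradius 5.5 (constant along its height) (area = (12/2)·5.500²·sin(360°/12) = 90.75 mm²); the cube at (9, 6) (footprint 13×11) is included at this height (area 143.00 mm²); Taking the first minus the rest: starting from the r=10.5 cylinder (330.75 mm²), the 10×6.5 cube at (6, 1) partially overlaps it — only the 19.99 mm² overlap (of its 65.00 mm²) is removed, clipping the outline; the r=5.5 cylinder at (13.5, 2) partially overlaps it — only the 4.25 mm² overlap (of its 90.75 mm²) is removed, clipping the outline; the 13×11 cube at (9, 6) misses the remaining region (no effect) — area = 306.51 mm². Overall, the cross-section is a single solid region. Net area = 306.51 mm².

306.51 mm²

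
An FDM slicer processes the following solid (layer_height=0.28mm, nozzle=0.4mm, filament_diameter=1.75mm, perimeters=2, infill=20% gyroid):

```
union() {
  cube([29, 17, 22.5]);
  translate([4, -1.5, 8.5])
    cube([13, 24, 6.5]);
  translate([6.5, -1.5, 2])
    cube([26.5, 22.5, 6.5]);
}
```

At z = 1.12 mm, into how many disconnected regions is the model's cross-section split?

1

At z = 1.12 mm: the 29×17 cube contributes its full rectangle; the cube at (4, -1.5) does not reach this height (z outside [8.5, 15]); the cube at (6.5, -1.5) is not intersected at this z (z outside [2, 8.5]); Combining (union): only the 29×17 cube is present, so the union is just that shape — 1 connected region. The result has 1 disconnected region.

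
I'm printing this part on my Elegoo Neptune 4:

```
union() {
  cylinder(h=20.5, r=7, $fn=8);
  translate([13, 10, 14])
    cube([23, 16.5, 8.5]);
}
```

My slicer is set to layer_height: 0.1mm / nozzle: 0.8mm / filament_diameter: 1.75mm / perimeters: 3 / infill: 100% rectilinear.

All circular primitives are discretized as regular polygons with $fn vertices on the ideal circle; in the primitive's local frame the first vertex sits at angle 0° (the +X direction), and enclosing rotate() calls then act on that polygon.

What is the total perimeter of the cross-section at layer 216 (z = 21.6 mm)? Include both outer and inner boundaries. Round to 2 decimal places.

79.00 mm

At z = 21.6 mm: the cylinder does not reach this height (z outside [0, 20.5]); the cube at (13, 10) (footprint 23×16.5) is included at this height (perimeter 79.00 mm); Merging all regions: only the 23×16.5 cube at (13, 10) is present, so the union is just that shape — boundary = 79.00 mm. Overall, the cross-section is a single solid region. Total boundary length (outer) = 79.00 mm.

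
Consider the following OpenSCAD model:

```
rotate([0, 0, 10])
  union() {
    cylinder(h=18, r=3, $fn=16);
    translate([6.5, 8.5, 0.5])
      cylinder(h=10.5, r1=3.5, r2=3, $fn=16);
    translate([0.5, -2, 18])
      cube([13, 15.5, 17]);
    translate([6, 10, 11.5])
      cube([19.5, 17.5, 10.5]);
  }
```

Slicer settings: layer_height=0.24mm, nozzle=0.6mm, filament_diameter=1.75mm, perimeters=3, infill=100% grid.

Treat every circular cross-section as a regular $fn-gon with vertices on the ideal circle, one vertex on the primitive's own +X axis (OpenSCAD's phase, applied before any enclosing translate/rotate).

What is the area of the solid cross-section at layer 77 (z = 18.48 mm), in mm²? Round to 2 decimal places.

516.50 mm²

At z = 18.48 mm: the cylinder does not reach this height (z outside [0, 18]); the cone at (6.5, 8.5) is not intersected at this z (z outside [0.5, 11]); the cube at (0.5, -2) is present — its section is the full 13×15.5 rectangle (area 201.50 mm²); the 19.5×17.5 cube at (6, 10) contributes its full rectangle (area 341.25 mm²); Combining (union): the regions partially overlap — summed areas 542.75 mm² minus the doubly-counted overlap 26.25 mm² gives 516.50 mm² — area = 516.50 mm²; (whole slice rotated 10° about Z — lengths, areas and connectivity unchanged). Overall, the cross-section is a single solid region. Net area = 516.50 mm².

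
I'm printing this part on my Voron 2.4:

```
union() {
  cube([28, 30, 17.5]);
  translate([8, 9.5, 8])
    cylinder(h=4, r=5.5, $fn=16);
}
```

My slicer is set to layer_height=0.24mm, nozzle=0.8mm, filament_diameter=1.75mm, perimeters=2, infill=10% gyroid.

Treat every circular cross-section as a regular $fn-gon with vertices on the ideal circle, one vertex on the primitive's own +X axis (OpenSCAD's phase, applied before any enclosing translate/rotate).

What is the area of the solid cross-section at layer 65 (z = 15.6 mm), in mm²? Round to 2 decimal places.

840.00 mm²

At z = 15.6 mm: the cube (footprint 28×30) is included at this height (area 840.00 mm²); the cylinder at (8, 9.5) is not intersected at this z (z outside [8, 12]); Combining (union): only the 28×30 cube is present, so the union is just that shape — area = 840.00 mm². Overall, the cross-section is a single solid region. Net area = 840.00 mm².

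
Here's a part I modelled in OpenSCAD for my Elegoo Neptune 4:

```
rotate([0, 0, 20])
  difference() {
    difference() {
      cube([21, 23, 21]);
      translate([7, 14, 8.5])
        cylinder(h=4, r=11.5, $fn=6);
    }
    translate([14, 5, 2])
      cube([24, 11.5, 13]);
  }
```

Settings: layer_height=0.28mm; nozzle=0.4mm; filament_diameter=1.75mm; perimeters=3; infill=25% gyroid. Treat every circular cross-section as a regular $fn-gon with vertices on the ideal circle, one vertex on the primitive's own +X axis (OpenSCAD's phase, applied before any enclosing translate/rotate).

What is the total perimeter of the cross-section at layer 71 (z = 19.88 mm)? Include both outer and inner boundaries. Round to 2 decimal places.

At z = 19.88 mm: the cube is present — its section is the full 21×23 rectangle (perimeter 88.00 mm); the cylinder at (7, 14) does not reach this height (z outside [8.5, 12.5]); Subtracting the remaining from the first: none of the subtracted shapes is present at this height, so the 21×23 cube is unchanged — boundary = 88.00 mm; the cube at (14, 5) is absent (z outside [2, 15]); Subtracting the remaining from the first: none of the subtracted shapes is present at this height, so the result so far is unchanged — boundary = 88.00 mm; (rotated 20° about Z; rotation is an isometry so areas/perimeters/island counts are preserved). Overall, the cross-section is a single solid region. Total boundary length (outer) = 88.00 mm.

88.00 mm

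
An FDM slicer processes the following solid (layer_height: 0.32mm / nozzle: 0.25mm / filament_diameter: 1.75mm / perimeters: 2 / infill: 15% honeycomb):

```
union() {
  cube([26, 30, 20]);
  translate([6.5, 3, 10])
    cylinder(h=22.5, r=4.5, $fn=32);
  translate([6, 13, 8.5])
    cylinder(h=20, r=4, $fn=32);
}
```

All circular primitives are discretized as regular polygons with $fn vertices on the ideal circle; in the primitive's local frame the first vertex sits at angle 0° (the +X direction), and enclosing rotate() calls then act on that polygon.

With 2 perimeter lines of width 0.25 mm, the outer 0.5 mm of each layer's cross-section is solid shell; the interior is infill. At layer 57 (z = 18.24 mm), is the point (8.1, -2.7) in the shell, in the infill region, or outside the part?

outside

At z = 18.24 mm: the 26×30 cube contributes its full rectangle; the r=4.5 cylinder at (6.5, 3) contributes a regular 32-gon of circumradius 4.5; the r=4 cylinder at (6, 13) gives a regular 32-gon of circumradius 4 (constant along its height); Combining (union): the regions partially overlap (shared area 106.29 mm²), so overlapping operands fuse into one piece — 1 connected region. Overall, the cross-section is a single solid region. The nearest boundary edge runs (8.22, -1.16)→(7.38, -1.41); distance from the point to it = 1.44 mm. The point is not inside any of the regions above, so it lies outside the cross-section (1.44 mm from the nearest boundary).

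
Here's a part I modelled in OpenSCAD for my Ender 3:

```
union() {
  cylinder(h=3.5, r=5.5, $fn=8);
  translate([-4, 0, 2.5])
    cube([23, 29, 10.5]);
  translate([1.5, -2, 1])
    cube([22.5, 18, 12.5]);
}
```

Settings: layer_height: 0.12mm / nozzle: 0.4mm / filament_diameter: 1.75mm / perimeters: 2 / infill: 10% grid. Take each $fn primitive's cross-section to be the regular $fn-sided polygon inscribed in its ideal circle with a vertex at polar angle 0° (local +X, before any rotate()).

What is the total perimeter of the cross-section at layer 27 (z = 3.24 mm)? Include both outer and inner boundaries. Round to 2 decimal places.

At z = 3.24 mm: the r=5.5 cylinder contributes a regular 8-gon of circumradius 5.5 (perimeter = 2·8·5.500·sin(180°/8) = 33.68 mm); the cube at (-4, 0) (footprint 23×29) is included at this height (perimeter 104.00 mm); the cube at (1.5, -2) is present — its section is the full 22.5×18 rectangle (perimeter 81.00 mm); Taking the union: the regions partially overlap (shared area 327.24 mm²), so the edge portions inside another operand are dropped and the merged outline is re-measured after clipping — boundary = 122.30 mm. Overall, the cross-section is a single solid region. Total boundary length (outer) = 122.30 mm.

122.30 mm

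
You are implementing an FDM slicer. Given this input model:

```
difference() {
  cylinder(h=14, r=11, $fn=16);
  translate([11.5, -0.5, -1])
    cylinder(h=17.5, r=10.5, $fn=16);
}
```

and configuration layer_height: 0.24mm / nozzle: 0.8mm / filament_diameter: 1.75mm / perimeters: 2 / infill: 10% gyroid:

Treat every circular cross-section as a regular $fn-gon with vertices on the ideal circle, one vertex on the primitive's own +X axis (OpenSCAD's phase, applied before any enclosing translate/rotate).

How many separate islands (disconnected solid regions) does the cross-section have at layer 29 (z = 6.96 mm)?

1

At z = 6.96 mm: the r=11 cylinder gives a regular 16-gon of circumradius 11 (constant along its height); the r=10.5 cylinder at (11.5, -0.5) gives a regular 16-gon of circumradius 10.5 (constant along its height); Taking the first minus the rest: starting from the r=11 cylinder, the r=10.5 cylinder at (11.5, -0.5) partially overlaps it — only the 121.96 mm² overlap (of its 337.53 mm²) is removed, clipping the outline — 1 connected region. Overall, the cross-section is a single solid region. Island count = 1.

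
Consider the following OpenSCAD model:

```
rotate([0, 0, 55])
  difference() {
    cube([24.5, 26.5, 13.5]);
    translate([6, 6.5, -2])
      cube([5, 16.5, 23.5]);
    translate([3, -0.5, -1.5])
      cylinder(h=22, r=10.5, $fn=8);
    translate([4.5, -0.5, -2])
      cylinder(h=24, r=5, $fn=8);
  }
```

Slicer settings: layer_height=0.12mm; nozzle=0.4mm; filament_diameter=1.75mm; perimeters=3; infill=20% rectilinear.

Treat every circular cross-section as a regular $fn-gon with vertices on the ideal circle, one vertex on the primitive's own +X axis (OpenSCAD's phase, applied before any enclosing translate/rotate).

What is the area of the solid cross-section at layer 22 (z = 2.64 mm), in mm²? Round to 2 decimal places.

At z = 2.64 mm: the cube is present — its section is the full 24.5×26.5 rectangle (area 649.25 mm²); the 5×16.5 cube at (6, 6.5) contributes its full rectangle (area 82.50 mm²); the r=10.5 cylinder at (3, -0.5) gives a regular 8-gon of circumradius 10.5 (constant along its height) (area = (8/2)·10.500²·sin(360°/8) = 311.83 mm²); the r=5 cylinder at (4.5, -0.5) contributes a regular 8-gon of circumradius 5 (area = (8/2)·5.000²·sin(360°/8) = 70.71 mm²); Taking the first minus the rest: starting from the 24.5×26.5 cube (649.25 mm²), the 5×16.5 cube at (6, 6.5) lies wholly inside it (removes its full 82.50 mm² and its 43.00 mm outline becomes a hole wall); the r=10.5 cylinder at (3, -0.5) partially overlaps it — only the 94.93 mm² overlap (of its 311.83 mm²) is removed, clipping the outline; the r=5 cylinder at (4.5, -0.5) misses the remaining region (no effect) — area = 471.82 mm²; (rotated 55° about Z; rotation is an isometry so areas/perimeters/island counts are preserved). Overall, the cross-section is a single solid region. Net area = 471.82 mm².

471.82 mm²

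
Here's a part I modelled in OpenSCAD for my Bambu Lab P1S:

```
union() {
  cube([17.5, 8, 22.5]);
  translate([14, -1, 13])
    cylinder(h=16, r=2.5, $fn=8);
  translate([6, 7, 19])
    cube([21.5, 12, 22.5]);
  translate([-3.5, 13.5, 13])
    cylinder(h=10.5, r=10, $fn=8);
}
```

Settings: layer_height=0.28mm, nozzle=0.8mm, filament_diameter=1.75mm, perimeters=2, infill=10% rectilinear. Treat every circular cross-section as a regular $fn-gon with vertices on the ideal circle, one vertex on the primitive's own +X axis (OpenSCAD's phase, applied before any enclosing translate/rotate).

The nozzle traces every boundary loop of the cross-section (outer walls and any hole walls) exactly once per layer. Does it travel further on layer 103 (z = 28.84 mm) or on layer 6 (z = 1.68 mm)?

layer 103 (z = 28.84 mm)

Layer 103 (z = 28.84): the cube does not reach this height (z outside [0, 22.5]); the cylinder at (14, -1): section is a regular 8-gon, circumradius r=2.5 (perimeter = 2·8·2.500·sin(180°/8) = 15.31 mm); the 21.5×12 cube at (6, 7) contributes its full rectangle (perimeter 67.00 mm); the cylinder at (-3.5, 13.5) is absent (z outside [13, 23.5]); Combining (union): the 2 present regions are separate (no shared area or edge), so areas and boundary lengths simply add and each stays a separate island — boundary = 82.31 mm. So its perimeter = 82.31 mm. Layer 6 (z = 1.68): the 17.5×8 cube contributes its full rectangle (perimeter 51.00 mm); the cylinder at (14, -1) is not intersected at this z (z outside [13, 29]); the cube at (6, 7) does not reach this height (z outside [19, 41.5]); the cylinder at (-3.5, 13.5) is not intersected at this z (z outside [13, 23.5]); Merging all regions: only the 17.5×8 cube is present, so the union is just that shape — boundary = 51.00 mm. So its perimeter = 51.00 mm. Layer 103 is larger (82.31 vs 51.00 mm).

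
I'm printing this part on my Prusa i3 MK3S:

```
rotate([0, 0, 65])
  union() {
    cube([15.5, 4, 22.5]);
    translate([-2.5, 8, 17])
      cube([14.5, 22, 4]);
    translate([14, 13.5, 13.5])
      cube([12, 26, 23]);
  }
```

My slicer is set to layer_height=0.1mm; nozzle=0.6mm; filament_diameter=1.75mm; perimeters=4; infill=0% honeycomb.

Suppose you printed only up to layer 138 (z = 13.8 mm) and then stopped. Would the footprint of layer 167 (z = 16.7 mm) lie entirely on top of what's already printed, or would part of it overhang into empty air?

Compare the two slices. At z = 13.8: the cube (footprint 15.5×4) is included at this height (area 62.00 mm²); the cube at (-2.5, 8) is absent (z outside [17, 21]); the cube at (14, 13.5) (footprint 12×26) is included at this height (area 312.00 mm²); Combining (union): the 2 present regions are separate (no shared area or edge), so areas and boundary lengths simply add and each stays a separate island — area = 374.00 mm²; (whole slice rotated 65° about Z — lengths, areas and connectivity unchanged). At z = 16.7: the cube is present — its section is the full 15.5×4 rectangle (area 62.00 mm²); the cube at (-2.5, 8) does not reach this height (z outside [17, 21]); the cube at (14, 13.5) is present — its section is the full 12×26 rectangle (area 312.00 mm²); Merging all regions: the 2 present regions are separate (no shared area or edge), so areas and boundary lengths simply add and each stays a separate island — area = 374.00 mm²; (whole slice rotated 65° about Z — lengths, areas and connectivity unchanged). Checking containment: the cross-section at z = 16.7 is a subset of the cross-section at z = 13.8.

entirely on top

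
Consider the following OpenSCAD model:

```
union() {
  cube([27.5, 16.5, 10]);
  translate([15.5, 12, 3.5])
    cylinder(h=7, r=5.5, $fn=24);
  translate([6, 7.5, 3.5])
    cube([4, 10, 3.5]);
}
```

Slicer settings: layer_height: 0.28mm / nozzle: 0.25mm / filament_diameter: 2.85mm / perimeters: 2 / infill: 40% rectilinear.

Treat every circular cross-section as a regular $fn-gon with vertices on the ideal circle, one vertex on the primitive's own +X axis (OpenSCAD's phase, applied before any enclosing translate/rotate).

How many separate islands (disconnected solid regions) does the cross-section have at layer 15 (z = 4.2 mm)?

At z = 4.2 mm: the cube (footprint 27.5×16.5) is included at this height; the cylinder at (15.5, 12): section is a regular 24-gon, circumradius r=5.5; the cube at (6, 7.5) is present — its section is the full 4×10 rectangle; Taking the union: the regions partially overlap (shared area 125.85 mm²), so overlapping operands fuse into one piece — 1 connected region. Overall, the cross-section is a single solid region. Island count = 1.

1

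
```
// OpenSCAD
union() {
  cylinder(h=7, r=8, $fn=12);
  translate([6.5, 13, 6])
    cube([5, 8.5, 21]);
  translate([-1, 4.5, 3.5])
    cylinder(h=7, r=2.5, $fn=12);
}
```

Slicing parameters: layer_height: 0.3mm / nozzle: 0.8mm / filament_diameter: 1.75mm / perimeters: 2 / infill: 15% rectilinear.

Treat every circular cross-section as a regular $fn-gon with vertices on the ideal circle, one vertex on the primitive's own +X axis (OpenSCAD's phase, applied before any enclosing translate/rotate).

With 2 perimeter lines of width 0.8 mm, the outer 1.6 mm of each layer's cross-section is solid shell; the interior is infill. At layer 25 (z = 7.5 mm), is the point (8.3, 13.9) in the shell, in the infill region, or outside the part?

At z = 7.5 mm: the cylinder is absent (z outside [0, 7]); the cube at (6.5, 13) is present — its section is the full 5×8.5 rectangle; the r=2.5 cylinder at (-1, 4.5) contributes a regular 12-gon of circumradius 2.5; Merging all regions: the 2 present regions are separate (no shared area or edge), so areas and boundary lengths simply add and each stays a separate island — 2 connected regions. Overall, the cross-section has 2 separate islands. The nearest boundary edge runs (11.50, 13.00)→(6.50, 13.00); distance from the point to it = 0.90 mm. (Shell/infill is judged within the island containing the point — the largest one.) The point is inside the cross-section, 0.90 mm from the nearest boundary — within the 1.6 mm shell band (2 × 0.8).

shell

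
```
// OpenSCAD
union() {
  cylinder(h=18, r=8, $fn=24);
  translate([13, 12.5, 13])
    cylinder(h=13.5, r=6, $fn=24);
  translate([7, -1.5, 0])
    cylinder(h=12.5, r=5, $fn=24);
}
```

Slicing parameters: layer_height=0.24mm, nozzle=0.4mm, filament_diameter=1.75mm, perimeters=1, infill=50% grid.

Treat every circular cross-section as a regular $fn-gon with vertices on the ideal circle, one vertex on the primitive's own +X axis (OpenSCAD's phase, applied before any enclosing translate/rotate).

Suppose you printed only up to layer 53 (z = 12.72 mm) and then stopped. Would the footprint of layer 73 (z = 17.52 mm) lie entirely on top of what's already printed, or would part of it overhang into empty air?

Compare the two slices. At z = 12.72: the cylinder: section is a regular 24-gon, circumradius r=8 (area = (24/2)·8.000²·sin(360°/24) = 198.77 mm²); the cylinder at (13, 12.5) is absent (z outside [13, 26.5]); the cylinder at (7, -1.5) is not intersected at this z (z outside [0, 12.5]); Taking the union: only the r=8 cylinder is present, so the union is just that shape — area = 198.77 mm². At z = 17.52: the r=8 cylinder gives a regular 24-gon of circumradius 8 (constant along its height) (area = (24/2)·8.000²·sin(360°/24) = 198.77 mm²); the r=6 cylinder at (13, 12.5) gives a regular 24-gon of circumradius 6 (constant along its height) (area = (24/2)·6.000²·sin(360°/24) = 111.81 mm²); the cylinder at (7, -1.5) is absent (z outside [0, 12.5]); Combining (union): the 2 present regions are separate (no shared area or edge), so areas and boundary lengths simply add and each stays a separate island — area = 310.58 mm². Checking containment: at z = 17.52 the cross-section extends beyond the z = 12.72 cross-section by about 111.81 mm².

part overhangs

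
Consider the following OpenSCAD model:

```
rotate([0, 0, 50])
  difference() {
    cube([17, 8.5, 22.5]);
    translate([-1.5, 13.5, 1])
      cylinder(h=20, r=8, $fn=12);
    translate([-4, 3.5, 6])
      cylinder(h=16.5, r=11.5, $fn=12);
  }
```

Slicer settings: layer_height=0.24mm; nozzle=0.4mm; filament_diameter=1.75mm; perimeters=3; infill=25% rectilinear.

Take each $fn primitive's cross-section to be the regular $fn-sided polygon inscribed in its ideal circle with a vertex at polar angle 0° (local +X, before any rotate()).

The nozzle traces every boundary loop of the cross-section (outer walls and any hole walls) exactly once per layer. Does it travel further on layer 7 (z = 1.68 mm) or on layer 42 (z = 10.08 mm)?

Layer 7 (z = 1.68): the cube is present — its section is the full 17×8.5 rectangle (perimeter 51.00 mm); the r=8 cylinder at (-1.5, 13.5) contributes a regular 12-gon of circumradius 8 (perimeter = 2·12·8.000·sin(180°/12) = 49.69 mm); the cylinder at (-4, 3.5) is not intersected at this z (z outside [6, 22.5]); Taking the first minus the rest: starting from the 17×8.5 cube, the r=8 cylinder at (-1.5, 13.5) partially overlaps it — only the 7.52 mm² overlap (of its 192.00 mm²) is removed, clipping the outline — boundary = 49.29 mm; (whole slice rotated 50° about Z — lengths, areas and connectivity unchanged). So its perimeter = 49.29 mm. Layer 42 (z = 10.08): the cube is present — its section is the full 17×8.5 rectangle (perimeter 51.00 mm); the r=8 cylinder at (-1.5, 13.5) gives a regular 12-gon of circumradius 8 (constant along its height) (perimeter = 2·12·8.000·sin(180°/12) = 49.69 mm); the cylinder at (-4, 3.5): section is a regular 12-gon, circumradius r=11.5 (perimeter = 2·12·11.500·sin(180°/12) = 71.43 mm); After the difference (first − rest): starting from the 17×8.5 cube, the r=8 cylinder at (-1.5, 13.5) partially overlaps it — only the 7.52 mm² overlap (of its 192.00 mm²) is removed, clipping the outline; the r=11.5 cylinder at (-4, 3.5) partially overlaps it — only the 51.24 mm² overlap (of its 396.75 mm²) is removed, clipping the outline — boundary = 38.58 mm; (rotated 50° about Z; rotation is an isometry so areas/perimeters/island counts are preserved). So its perimeter = 38.58 mm. Layer 7 is larger (49.29 vs 38.58 mm).

layer 7 (z = 1.68 mm)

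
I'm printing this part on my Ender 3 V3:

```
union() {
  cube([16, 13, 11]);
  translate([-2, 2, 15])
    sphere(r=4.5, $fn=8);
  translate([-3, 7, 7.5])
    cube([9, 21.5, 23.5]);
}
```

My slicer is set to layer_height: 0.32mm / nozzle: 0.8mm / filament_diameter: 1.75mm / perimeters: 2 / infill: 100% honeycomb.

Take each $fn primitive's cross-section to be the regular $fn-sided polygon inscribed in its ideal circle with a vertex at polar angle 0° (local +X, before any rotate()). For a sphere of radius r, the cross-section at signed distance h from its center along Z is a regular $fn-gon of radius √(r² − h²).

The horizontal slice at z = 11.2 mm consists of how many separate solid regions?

2

At z = 11.2 mm: the cube is not intersected at this z (z outside [0, 11]); the r=4.5 sphere at (-2, 2) contributes a regular 8-gon of circumradius √(4.5²−3.8²) = 2.410; the 9×21.5 cube at (-3, 7) contributes its full rectangle; Taking the union: the 2 present regions are separate (no shared area or edge), so areas and boundary lengths simply add and each stays a separate island — 2 connected regions. The result has 2 disconnected regions.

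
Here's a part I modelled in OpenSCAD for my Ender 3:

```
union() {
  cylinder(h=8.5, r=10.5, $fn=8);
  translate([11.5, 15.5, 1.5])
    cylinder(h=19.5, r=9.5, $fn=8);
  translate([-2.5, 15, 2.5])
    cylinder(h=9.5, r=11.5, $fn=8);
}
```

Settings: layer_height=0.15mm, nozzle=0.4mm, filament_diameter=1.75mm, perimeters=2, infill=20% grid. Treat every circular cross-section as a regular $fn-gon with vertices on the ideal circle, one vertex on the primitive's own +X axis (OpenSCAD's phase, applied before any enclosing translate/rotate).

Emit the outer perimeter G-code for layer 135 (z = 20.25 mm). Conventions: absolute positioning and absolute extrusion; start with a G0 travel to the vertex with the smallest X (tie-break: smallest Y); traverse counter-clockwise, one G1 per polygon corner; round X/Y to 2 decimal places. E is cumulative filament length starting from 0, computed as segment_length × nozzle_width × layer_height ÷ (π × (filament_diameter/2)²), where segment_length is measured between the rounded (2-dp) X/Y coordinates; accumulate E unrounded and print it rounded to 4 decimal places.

G0 X2.00 Y15.50 Z20.25
G1 X4.78 Y8.78 E0.1814
G1 X11.50 Y6.00 E0.3628
G1 X18.22 Y8.78 E0.5442
G1 X21.00 Y15.50 E0.7256
G1 X18.22 Y22.22 E0.9070
G1 X11.50 Y25.00 E1.0885
G1 X4.78 Y22.22 E1.2699
G1 X2.00 Y15.50 E1.4513

At z = 20.25 mm: the cylinder is not intersected at this z (z outside [0, 8.5]); the cylinder at (11.5, 15.5): section is a regular 8-gon, circumradius r=9.5; the cylinder at (-2.5, 15) does not reach this height (z outside [2.5, 12]); Taking the union: only the r=9.5 cylinder at (11.5, 15.5) is present, so the union is just that shape — 1 connected region. The outline is a single polygon with 8 vertices. Extrusion per mm of travel: 0.4 × 0.15 / (π × 0.875²) = 0.024945. Accumulating E over each segment gives final E = 1.4513.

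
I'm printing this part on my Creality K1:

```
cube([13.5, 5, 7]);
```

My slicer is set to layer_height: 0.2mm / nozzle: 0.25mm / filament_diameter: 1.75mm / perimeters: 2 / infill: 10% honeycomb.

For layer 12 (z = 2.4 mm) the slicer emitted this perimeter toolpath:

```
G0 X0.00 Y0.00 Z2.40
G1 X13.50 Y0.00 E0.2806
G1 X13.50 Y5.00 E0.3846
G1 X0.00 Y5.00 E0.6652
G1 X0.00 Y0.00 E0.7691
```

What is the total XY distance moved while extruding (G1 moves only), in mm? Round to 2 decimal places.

Sum the Euclidean lengths of each G1 segment: total = 37.00 mm.

37.00 mm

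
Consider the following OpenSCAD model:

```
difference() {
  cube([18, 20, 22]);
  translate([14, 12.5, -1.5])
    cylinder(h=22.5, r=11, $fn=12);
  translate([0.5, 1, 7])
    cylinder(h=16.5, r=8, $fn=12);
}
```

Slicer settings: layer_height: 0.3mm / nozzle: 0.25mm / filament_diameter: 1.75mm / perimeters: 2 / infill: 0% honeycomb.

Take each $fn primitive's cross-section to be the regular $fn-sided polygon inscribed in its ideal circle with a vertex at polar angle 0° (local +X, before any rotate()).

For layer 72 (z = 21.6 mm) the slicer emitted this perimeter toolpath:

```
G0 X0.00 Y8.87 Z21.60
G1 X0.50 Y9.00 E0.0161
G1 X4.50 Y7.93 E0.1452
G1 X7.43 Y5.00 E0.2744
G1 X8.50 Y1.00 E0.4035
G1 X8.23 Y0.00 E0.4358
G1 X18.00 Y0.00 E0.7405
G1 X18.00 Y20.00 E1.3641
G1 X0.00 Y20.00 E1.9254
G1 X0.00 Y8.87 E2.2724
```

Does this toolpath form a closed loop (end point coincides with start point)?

yes

Start point (G0): (0.00, 8.87). End point (last G1): the path returns to the start — closed.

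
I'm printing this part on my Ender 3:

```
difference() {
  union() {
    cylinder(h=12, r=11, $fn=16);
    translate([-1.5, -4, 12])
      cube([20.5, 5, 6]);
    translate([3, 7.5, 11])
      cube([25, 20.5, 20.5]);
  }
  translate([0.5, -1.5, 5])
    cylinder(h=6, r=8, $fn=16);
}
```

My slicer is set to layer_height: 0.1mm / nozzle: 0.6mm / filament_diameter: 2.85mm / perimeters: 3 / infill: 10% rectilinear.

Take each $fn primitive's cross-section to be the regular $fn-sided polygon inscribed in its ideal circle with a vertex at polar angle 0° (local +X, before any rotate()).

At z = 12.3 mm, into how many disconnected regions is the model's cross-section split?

2

At z = 12.3 mm: the cylinder is not intersected at this z (z outside [0, 12]); the 20.5×5 cube at (-1.5, -4) contributes its full rectangle; the 25×20.5 cube at (3, 7.5) contributes its full rectangle; Combining (union): the 2 present regions are separate (no shared area or edge), so areas and boundary lengths simply add and each stays a separate island — 2 connected regions; the cylinder at (0.5, -1.5) does not reach this height (z outside [5, 11]); Taking the first minus the rest: none of the subtracted shapes is present at this height, so the result so far is unchanged — 2 connected regions. The result has 2 disconnected regions.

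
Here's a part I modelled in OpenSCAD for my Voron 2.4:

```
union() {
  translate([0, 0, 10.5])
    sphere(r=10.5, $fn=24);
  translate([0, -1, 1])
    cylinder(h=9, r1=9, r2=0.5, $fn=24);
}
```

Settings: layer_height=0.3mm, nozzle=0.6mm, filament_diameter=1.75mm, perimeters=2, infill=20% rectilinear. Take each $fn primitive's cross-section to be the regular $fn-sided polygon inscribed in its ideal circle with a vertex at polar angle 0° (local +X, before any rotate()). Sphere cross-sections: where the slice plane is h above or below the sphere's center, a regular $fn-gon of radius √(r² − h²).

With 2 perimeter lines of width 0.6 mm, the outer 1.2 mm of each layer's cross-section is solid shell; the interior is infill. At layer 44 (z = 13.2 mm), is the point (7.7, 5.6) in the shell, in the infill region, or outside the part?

At z = 13.2 mm: the sphere: section is a regular 24-gon, circumradius = √(r²−h²) = √(10.5²−2.7²) = 10.147; the cone at (0, -1) is absent (z outside [1, 10]); Combining (union): only the r=10.5 sphere is present, so the union is just that shape — 1 connected region. Overall, the cross-section is a single solid region. The nearest boundary edge runs (8.79, 5.07)→(7.17, 7.17); distance from the point to it = 0.54 mm. The point is inside the cross-section, 0.54 mm from the nearest boundary — within the 1.2 mm shell band (2 × 0.6).

shell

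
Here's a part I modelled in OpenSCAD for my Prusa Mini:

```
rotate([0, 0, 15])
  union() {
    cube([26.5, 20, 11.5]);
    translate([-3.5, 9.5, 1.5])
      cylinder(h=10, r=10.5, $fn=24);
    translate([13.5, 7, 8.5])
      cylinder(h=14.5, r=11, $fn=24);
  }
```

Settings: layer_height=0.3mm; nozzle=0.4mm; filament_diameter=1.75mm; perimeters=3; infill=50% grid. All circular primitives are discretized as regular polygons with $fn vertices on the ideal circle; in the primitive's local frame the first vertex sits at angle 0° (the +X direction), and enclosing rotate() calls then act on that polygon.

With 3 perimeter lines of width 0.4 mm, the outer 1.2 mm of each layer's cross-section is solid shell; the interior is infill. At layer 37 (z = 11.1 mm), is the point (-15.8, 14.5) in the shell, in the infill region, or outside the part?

At z = 11.1 mm: the 26.5×20 cube contributes its full rectangle; the cylinder at (-3.5, 9.5): section is a regular 24-gon, circumradius r=10.5; the cylinder at (13.5, 7): section is a regular 24-gon, circumradius r=11; Taking the union: the regions partially overlap (shared area 429.16 mm²), so overlapping operands fuse into one piece — 1 connected region; (whole slice rotated 15° about Z — lengths, areas and connectivity unchanged). Overall, the cross-section is a single solid region. Undo the 15° rotation: the query point maps to (-11.509, 18.095) in the un-rotated model frame. The nearest boundary edge runs (-10.92, 16.92)→(-8.75, 18.59); distance from the point to it = 1.28 mm. The point is not inside any of the regions above, so it lies outside the cross-section (1.28 mm from the nearest boundary).

outside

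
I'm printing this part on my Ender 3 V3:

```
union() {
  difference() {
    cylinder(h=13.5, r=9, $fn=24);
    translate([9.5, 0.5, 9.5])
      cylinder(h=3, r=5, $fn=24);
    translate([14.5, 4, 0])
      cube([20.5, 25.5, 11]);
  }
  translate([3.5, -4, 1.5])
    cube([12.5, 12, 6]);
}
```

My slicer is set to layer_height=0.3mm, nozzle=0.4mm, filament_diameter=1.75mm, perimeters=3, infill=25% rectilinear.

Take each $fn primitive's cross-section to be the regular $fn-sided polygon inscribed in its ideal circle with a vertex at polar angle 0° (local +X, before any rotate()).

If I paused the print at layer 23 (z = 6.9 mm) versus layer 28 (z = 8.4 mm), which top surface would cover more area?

Layer 23 (z = 6.9): the r=9 cylinder contributes a regular 24-gon of circumradius 9 (area = (24/2)·9.000²·sin(360°/24) = 251.57 mm²); the cylinder at (9.5, 0.5) does not reach this height (z outside [9.5, 12.5]); the cube at (14.5, 4) (footprint 20.5×25.5) is included at this height (area 522.75 mm²); After the difference (first − rest): starting from the r=9 cylinder (251.57 mm²), the 20.5×25.5 cube at (14.5, 4) misses the remaining region (no effect) — area = 251.57 mm²; the cube at (3.5, -4) is present — its section is the full 12.5×12 rectangle (area 150.00 mm²); Merging all regions: the regions partially overlap — summed areas 401.57 mm² minus the doubly-counted overlap 52.89 mm² gives 348.68 mm² — area = 348.68 mm². So its area = 348.68 mm². Layer 28 (z = 8.4): the r=9 cylinder gives a regular 24-gon of circumradius 9 (constant along its height) (area = (24/2)·9.000²·sin(360°/24) = 251.57 mm²); the cylinder at (9.5, 0.5) is not intersected at this z (z outside [9.5, 12.5]); the cube at (14.5, 4) is present — its section is the full 20.5×25.5 rectangle (area 522.75 mm²); Taking the first minus the rest: starting from the r=9 cylinder (251.57 mm²), the 20.5×25.5 cube at (14.5, 4) misses the remaining region (no effect) — area = 251.57 mm²; the cube at (3.5, -4) is absent (z outside [1.5, 7.5]); Merging all regions: only the result so far is present, so the union is just that shape — area = 251.57 mm². So its area = 251.57 mm². Layer 23 is larger (348.68 vs 251.57 mm²).

layer 23 (z = 6.9 mm)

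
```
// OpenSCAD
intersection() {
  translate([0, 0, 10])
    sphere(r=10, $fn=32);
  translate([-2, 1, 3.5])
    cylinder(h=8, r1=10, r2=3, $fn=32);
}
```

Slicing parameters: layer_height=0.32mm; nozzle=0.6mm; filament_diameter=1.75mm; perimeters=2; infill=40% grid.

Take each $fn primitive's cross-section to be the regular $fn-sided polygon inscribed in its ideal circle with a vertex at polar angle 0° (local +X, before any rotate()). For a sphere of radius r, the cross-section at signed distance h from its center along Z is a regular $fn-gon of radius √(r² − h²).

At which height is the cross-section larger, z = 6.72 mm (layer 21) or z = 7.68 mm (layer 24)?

Layer 21 (z = 6.72): the sphere: section is a regular 32-gon, circumradius = √(r²−h²) = √(10²−3.28²) = 9.447 (area = (32/2)·9.447²·sin(360°/32) = 278.56 mm²); the cone at (-2, 1): at t=0.402 of its height the radius interpolates to r₁+(r₂−r₁)t = 7.183, giving a regular 32-gon of that circumradius (area = (32/2)·7.183²·sin(360°/32) = 161.03 mm²); Keeping only the common overlap: the cone at (-2, 1) lies inside the r=10 sphere, so the common part is the cone at (-2, 1) itself — area = 161.03 mm². So its area = 161.03 mm². Layer 24 (z = 7.68): the r=10 sphere slices to a regular 32-gon of circumradius 9.727 (√(r²−h²) with h=2.32 from center) (area = (32/2)·9.727²·sin(360°/32) = 295.34 mm²); the cone at (-2, 1) (r1=10→r2=3) has section circumradius 6.343 here — a regular 32-gon (area = (32/2)·6.343²·sin(360°/32) = 125.57 mm²); After intersecting: the cone at (-2, 1) lies inside the r=10 sphere, so the common part is the cone at (-2, 1) itself — area = 125.57 mm². So its area = 125.57 mm². Layer 21 is larger (161.03 vs 125.57 mm²).

layer 21 (z = 6.72 mm)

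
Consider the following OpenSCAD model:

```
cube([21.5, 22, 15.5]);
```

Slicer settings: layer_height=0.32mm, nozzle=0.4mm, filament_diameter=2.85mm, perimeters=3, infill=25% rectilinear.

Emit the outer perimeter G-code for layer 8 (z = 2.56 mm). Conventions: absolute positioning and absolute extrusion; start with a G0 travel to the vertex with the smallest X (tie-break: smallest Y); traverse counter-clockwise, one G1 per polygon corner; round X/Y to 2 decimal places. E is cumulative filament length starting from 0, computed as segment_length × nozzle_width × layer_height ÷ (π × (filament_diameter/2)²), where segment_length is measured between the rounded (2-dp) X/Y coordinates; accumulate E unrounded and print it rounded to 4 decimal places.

At z = 2.56 mm: the cube is present — its section is the full 21.5×22 rectangle. The outline is a single polygon with 4 vertices. Extrusion per mm of travel: 0.4 × 0.32 / (π × 1.425²) = 0.020065. Accumulating E over each segment gives final E = 1.7456.

G0 X0.00 Y0.00 Z2.56
G1 X21.50 Y0.00 E0.4314
G1 X21.50 Y22.00 E0.8728
G1 X0.00 Y22.00 E1.3042
G1 X0.00 Y0.00 E1.7456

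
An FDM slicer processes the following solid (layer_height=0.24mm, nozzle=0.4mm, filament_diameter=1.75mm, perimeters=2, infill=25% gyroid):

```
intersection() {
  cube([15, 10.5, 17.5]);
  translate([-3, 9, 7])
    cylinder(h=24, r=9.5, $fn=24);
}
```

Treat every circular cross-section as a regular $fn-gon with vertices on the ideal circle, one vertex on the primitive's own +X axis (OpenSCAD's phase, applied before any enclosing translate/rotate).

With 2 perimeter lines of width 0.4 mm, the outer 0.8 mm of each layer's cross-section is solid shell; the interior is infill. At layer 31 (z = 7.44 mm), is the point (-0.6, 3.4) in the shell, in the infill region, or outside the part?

outside

At z = 7.44 mm: the cube is present — its section is the full 15×10.5 rectangle; the cylinder at (-3, 9): section is a regular 24-gon, circumradius r=9.5; Keeping only the common overlap: the r=9.5 cylinder at (-3, 9) partially overlaps the 15×10.5 cube; clipping to the common part keeps 51.81 mm² — 1 connected region. Overall, the cross-section is a single solid region. The nearest boundary edge runs (0.00, 0.05)→(0.00, 10.50); distance from the point to it = 0.60 mm. The point is not inside any of the regions above, so it lies outside the cross-section (0.60 mm from the nearest boundary).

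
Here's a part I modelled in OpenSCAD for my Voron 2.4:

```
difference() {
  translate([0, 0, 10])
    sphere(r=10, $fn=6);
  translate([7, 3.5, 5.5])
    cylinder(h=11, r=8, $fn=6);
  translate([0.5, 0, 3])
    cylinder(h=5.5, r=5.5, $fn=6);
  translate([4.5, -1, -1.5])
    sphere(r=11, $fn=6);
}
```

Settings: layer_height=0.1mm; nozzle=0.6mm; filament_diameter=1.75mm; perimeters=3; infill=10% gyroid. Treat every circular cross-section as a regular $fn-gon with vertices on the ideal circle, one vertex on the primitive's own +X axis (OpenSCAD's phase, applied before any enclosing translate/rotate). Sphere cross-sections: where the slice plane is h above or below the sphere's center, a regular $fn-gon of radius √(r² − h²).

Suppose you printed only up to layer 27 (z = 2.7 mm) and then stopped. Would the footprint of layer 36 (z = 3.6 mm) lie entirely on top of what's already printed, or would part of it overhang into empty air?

part overhangs

Compare the two slices. At z = 2.7: the sphere: section is a regular 6-gon, circumradius = √(r²−h²) = √(10²−7.3²) = 6.834 (area = (6/2)·6.834²·sin(360°/6) = 121.36 mm²); the cylinder at (7, 3.5) is absent (z outside [5.5, 16.5]); the cylinder at (0.5, 0) does not reach this height (z outside [3, 8.5]); the sphere at (4.5, -1): section is a regular 6-gon, circumradius = √(r²−h²) = √(11²−4.2²) = 10.167 (area = (6/2)·10.167²·sin(360°/6) = 268.54 mm²); Subtracting the remaining from the first: starting from the r=10 sphere (121.36 mm²), the r=11 sphere at (4.5, -1) partially overlaps it — only the 106.95 mm² overlap (of its 268.54 mm²) is removed, clipping the outline — area = 14.40 mm². At z = 3.6: the sphere: section is a regular 6-gon, circumradius = √(r²−h²) = √(10²−6.4²) = 7.684 (area = (6/2)·7.684²·sin(360°/6) = 153.39 mm²); the cylinder at (7, 3.5) does not reach this height (z outside [5.5, 16.5]); the cylinder at (0.5, 0): section is a regular 6-gon, circumradius r=5.5 (area = (6/2)·5.500²·sin(360°/6) = 78.59 mm²); the r=11 sphere at (4.5, -1) slices to a regular 6-gon of circumradius 9.746 (√(r²−h²) with h=5.1 from center) (area = (6/2)·9.746²·sin(360°/6) = 246.79 mm²); Subtracting the remaining from the first: starting from the r=10 sphere (153.39 mm²), the r=5.5 cylinder at (0.5, 0) lies wholly inside it (removes its full 78.59 mm² and its 33.00 mm outline becomes a hole wall); the r=11 sphere at (4.5, -1) partially overlaps it — only the 43.41 mm² overlap (of its 246.79 mm²) is removed, clipping the outline — area = 31.39 mm². Checking containment: at z = 3.6 the cross-section extends beyond the z = 2.7 cross-section by about 16.99 mm².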